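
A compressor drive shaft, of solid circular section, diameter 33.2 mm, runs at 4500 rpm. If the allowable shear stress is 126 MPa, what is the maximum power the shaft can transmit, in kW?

427 kW

J = πd⁴/32 = π(0.0332)⁴/32 = 1.193×10^-7 m⁴.
T_max = τ_allow·J/r = 1.26×10^8 × 1.193×10^-7 / 0.0166 = 905.3 N·m.
ω = 2π·4500/60 = 471.2 rad/s, so P_max = T_max·ω = 4.266×10^5 W.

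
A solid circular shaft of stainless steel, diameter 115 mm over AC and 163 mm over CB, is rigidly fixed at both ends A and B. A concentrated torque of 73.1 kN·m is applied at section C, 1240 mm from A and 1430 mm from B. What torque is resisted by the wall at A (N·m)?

Compatibility: T_A·a/J_AC = T_B·b/J_CB with T_A + T_B = T₀.
J_AC = 1.72×10^-5 m⁴, J_CB = 6.93×10^-5 m⁴, so T_A = T₀·(J_AC/a)/((J_AC/a)+(J_CB/b)) = 16250 N·m, T_B = 56850 N·m.

16200 N·m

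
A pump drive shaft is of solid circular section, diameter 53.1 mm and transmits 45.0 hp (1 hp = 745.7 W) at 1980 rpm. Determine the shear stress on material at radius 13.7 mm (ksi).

0.412 ksi

ω = 2π·1980/60 = 207.3 rad/s, so T = P/ω = 45.0×745.7 / 207.3 = 161.8 N·m.
J = πd⁴/32 = π(0.0531)⁴/32 = 7.805×10^-7 m⁴.
Shear stress varies linearly with radius: τ = T·r/J = 161.8 × 0.0137 / 7.805×10^-7 = 2.841×10^6 Pa.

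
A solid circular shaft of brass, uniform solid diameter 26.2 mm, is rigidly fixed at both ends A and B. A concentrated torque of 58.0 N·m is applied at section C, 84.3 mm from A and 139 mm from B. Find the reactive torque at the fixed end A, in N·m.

36.1 N·m

With uniform GJ and both ends fixed, compatibility θ_AC = θ_CB gives T_A·a = T_B·b, together with T_A + T_B = T₀.
T_A = T₀·b/(a+b) = 58.00·139/223.3 = 36.10 N·m; T_B = 21.90 N·m.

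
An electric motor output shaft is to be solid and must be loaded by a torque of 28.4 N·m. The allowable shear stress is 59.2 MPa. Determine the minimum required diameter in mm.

13.5 mm

For a solid shaft τ_max = 16T/(πd³), so d = (16T/(π τ_allow))^(1/3) = (16·28.40/(π·5.92×10^7))^(1/3) = 0.01347 m.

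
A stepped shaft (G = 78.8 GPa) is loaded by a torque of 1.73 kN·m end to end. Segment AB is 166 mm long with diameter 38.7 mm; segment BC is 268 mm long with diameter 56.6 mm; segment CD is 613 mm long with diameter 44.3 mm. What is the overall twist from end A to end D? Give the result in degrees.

J_AB = π(0.0387)⁴/32 = 2.20×10^-7 m⁴; J_BC = π(0.0566)⁴/32 = 1.01×10^-6 m⁴; J_CD = π(0.0443)⁴/32 = 3.78×10^-7 m⁴.
θ = (T/G)·Σ L_i/J_i = (1730/78.8×10⁹)·(0.166/2.20×10^-7 + 0.268/1.01×10^-6 + 0.613/3.78×10^-7) = 0.05798 rad.

3.32°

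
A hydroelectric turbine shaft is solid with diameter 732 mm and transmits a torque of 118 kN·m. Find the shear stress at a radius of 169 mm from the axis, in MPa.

J = πd⁴/32 = π(0.732)⁴/32 = 0.02819 m⁴.
Shear stress varies linearly with radius: τ = T·r/J = 118000 × 0.169 / 0.02819 = 7.075×10^5 Pa.

0.707 MPa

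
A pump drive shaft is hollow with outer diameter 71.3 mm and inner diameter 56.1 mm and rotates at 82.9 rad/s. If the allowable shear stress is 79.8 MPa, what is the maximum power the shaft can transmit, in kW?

290 kW

J = π(d_o⁴ − d_i⁴)/32 = π(0.0713⁴ − 0.0561⁴)/32 = 1.565×10^-6 m⁴.
T_max = τ_allow·J/r = 7.98×10^7 × 1.565×10^-6 / 0.0357 = 3503 N·m.
ω = 82.9 rad/s, so P_max = T_max·ω = 2.904×10^5 W.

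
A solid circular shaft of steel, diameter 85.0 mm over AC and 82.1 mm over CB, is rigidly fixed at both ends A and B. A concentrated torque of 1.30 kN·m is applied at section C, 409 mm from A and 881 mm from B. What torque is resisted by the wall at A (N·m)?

Compatibility: T_A·a/J_AC = T_B·b/J_CB with T_A + T_B = T₀.
J_AC = 5.12×10^-6 m⁴, J_CB = 4.46×10^-6 m⁴, so T_A = T₀·(J_AC/a)/((J_AC/a)+(J_CB/b)) = 925.9 N·m, T_B = 374.1 N·m.

926 N·m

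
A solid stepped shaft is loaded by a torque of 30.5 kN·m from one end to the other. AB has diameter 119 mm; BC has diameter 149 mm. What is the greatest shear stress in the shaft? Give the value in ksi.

13.4 ksi

Under the same torque, τ_max = 16T/(πd³) is largest where d is smallest — segment AB (d = 119 mm).
τ_max = 16·30500/(π·(0.119)³) = 9.218×10^7 Pa.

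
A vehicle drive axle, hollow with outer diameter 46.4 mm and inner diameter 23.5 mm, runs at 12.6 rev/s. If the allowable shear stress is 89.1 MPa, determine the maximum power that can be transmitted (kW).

J = π(d_o⁴ − d_i⁴)/32 = π(0.0464⁴ − 0.0235⁴)/32 = 4.251×10^-7 m⁴.
T_max = τ_allow·J/r = 8.91×10^7 × 4.251×10^-7 / 0.0232 = 1633 N·m.
ω = 2π·12.6 = 79.17 rad/s, so P_max = T_max·ω = 1.293×10^5 W.

129 kW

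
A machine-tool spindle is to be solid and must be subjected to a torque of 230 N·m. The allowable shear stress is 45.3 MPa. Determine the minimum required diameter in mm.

For a solid shaft τ_max = 16T/(πd³), so d = (16T/(π τ_allow))^(1/3) = (16·230.0/(π·4.53×10^7))^(1/3) = 0.02957 m.

29.6 mm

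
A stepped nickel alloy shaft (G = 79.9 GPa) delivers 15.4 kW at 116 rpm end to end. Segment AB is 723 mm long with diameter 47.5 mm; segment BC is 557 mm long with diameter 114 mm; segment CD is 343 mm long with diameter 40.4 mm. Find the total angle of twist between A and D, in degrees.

ω = 2π·116/60 = 12.15 rad/s, so T = P/ω = 15.4×10³ / 12.15 = 1268 N·m.
J_AB = π(0.0475)⁴/32 = 5.00×10^-7 m⁴; J_BC = π(0.114)⁴/32 = 1.66×10^-5 m⁴; J_CD = π(0.0404)⁴/32 = 2.62×10^-7 m⁴.
θ = (T/G)·Σ L_i/J_i = (1268/79.9×10⁹)·(0.723/5.00×10^-7 + 0.557/1.66×10^-5 + 0.343/2.62×10^-7) = 0.04430 rad.

2.54°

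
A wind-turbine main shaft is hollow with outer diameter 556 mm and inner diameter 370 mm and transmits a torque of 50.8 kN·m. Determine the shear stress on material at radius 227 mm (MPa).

J = π(d_o⁴ − d_i⁴)/32 = π(0.556⁴ − 0.370⁴)/32 = 7.542×10^-3 m⁴.
Shear stress varies linearly with radius: τ = T·r/J = 50800 × 0.227 / 7.542×10^-3 = 1.529×10^6 Pa.

1.53 MPa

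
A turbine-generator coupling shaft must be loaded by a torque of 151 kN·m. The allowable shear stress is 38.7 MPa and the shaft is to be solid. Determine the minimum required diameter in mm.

271 mm

For a solid shaft τ_max = 16T/(πd³), so d = (16T/(π τ_allow))^(1/3) = (16·151000/(π·3.87×10^7))^(1/3) = 0.2709 m.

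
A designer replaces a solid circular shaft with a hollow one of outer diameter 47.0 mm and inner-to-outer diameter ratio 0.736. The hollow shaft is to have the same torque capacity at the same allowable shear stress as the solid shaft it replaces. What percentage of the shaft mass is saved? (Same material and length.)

Equal τ_max and T ⇒ the solid shaft needs d_s³ = d_o³(1−k⁴), so d_s = 47.0·(1−0.736⁴)^(1/3) = 41.86 mm.
Area ratio A_h/A_s = d_o²(1−k²)/d_s² = (1−k²)/(1−k⁴)^(2/3) = 0.5777.
Mass saving = 1 − 0.5777 = 42.2 %.

42.2 %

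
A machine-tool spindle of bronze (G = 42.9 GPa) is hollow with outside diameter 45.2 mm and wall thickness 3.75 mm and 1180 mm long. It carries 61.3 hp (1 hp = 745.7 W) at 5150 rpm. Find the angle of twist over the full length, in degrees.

ω = 2π·5150/60 = 539.3 rad/s, so T = P/ω = 61.3×745.7 / 539.3 = 84.76 N·m.
J = π(d_o⁴ − d_i⁴)/32 = π(0.0452⁴ − 0.0377⁴)/32 = 2.115×10^-7 m⁴.
θ = T·L/(G·J) = 84.76 × 1.18 / (42.9×10⁹ × 2.115×10^-7) = 0.01102 rad.

0.632°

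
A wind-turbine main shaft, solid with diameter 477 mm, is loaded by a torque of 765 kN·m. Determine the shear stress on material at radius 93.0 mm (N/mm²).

14.0 N/mm²

J = πd⁴/32 = π(0.477)⁴/32 = 5.082×10^-3 m⁴.
Shear stress varies linearly with radius: τ = T·r/J = 765000 × 0.0930 / 5.082×10^-3 = 1.400×10^7 Pa.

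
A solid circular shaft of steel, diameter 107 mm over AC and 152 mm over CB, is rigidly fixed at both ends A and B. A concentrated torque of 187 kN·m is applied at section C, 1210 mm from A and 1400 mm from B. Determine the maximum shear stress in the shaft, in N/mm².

211 N/mm²

Compatibility: T_A·a/J_AC = T_B·b/J_CB with T_A + T_B = T₀.
J_AC = 1.29×10^-5 m⁴, J_CB = 5.24×10^-5 m⁴, so T_A = T₀·(J_AC/a)/((J_AC/a)+(J_CB/b)) = 41380 N·m, T_B = 145600 N·m.
τ in each portion: τ_AC = 1.72×10^8 Pa, τ_CB = 2.11×10^8 Pa; maximum is in CB.
τ_max = T_CB·r/J = 145600·0.0760/5.24×10^-5 = 2.112×10^8 Pa.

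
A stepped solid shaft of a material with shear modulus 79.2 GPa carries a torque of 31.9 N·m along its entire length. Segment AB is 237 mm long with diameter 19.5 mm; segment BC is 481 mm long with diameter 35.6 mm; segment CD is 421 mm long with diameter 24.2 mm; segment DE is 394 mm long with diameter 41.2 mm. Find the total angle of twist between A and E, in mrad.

J_AB = π(0.0195)⁴/32 = 1.42×10^-8 m⁴; J_BC = π(0.0356)⁴/32 = 1.58×10^-7 m⁴; J_CD = π(0.0242)⁴/32 = 3.37×10^-8 m⁴; J_DE = π(0.0412)⁴/32 = 2.83×10^-7 m⁴.
θ = (T/G)·Σ L_i/J_i = (31.90/79.2×10⁹)·(0.237/1.42×10^-8 + 0.481/1.58×10^-7 + 0.421/3.37×10^-8 + 0.394/2.83×10^-7) = 0.01355 rad.

13.6 mrad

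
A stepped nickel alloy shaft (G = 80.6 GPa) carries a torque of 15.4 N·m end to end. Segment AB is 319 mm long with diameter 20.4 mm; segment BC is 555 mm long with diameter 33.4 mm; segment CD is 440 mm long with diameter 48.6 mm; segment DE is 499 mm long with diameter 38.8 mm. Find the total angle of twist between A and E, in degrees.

J_AB = π(0.0204)⁴/32 = 1.70×10^-8 m⁴; J_BC = π(0.0334)⁴/32 = 1.22×10^-7 m⁴; J_CD = π(0.0486)⁴/32 = 5.48×10^-7 m⁴; J_DE = π(0.0388)⁴/32 = 2.22×10^-7 m⁴.
θ = (T/G)·Σ L_i/J_i = (15.40/80.6×10⁹)·(0.319/1.70×10^-8 + 0.555/1.22×10^-7 + 0.440/5.48×10^-7 + 0.499/2.22×10^-7) = 5.035×10^-3 rad.

0.288°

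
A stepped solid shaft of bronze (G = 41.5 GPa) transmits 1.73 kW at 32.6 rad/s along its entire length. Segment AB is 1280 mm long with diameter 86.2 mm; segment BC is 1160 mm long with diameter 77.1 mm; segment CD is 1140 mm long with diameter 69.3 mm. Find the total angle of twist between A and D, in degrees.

ω = 32.6 rad/s, so T = P/ω = 1.73×10³ / 32.60 = 53.07 N·m.
J_AB = π(0.0862)⁴/32 = 5.42×10^-6 m⁴; J_BC = π(0.0771)⁴/32 = 3.47×10^-6 m⁴; J_CD = π(0.0693)⁴/32 = 2.26×10^-6 m⁴.
θ = (T/G)·Σ L_i/J_i = (53.07/41.5×10⁹)·(1.28/5.42×10^-6 + 1.16/3.47×10^-6 + 1.14/2.26×10^-6) = 1.373×10^-3 rad.

0.0787°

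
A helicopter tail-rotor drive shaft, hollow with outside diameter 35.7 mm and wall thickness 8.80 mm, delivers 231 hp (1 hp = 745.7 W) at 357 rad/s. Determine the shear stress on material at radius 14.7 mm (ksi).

ω = 357 rad/s, so T = P/ω = 231×745.7 / 357.0 = 482.5 N·m.
J = π(d_o⁴ − d_i⁴)/32 = π(0.0357⁴ − 0.0181⁴)/32 = 1.489×10^-7 m⁴.
Shear stress varies linearly with radius: τ = T·r/J = 482.5 × 0.0147 / 1.489×10^-7 = 4.763×10^7 Pa.

6.91 ksi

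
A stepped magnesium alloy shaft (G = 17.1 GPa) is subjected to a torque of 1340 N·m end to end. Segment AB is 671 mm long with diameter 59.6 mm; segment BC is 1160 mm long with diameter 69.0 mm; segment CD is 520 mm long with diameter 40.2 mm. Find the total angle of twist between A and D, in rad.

0.242 rad

J_AB = π(0.0596)⁴/32 = 1.24×10^-6 m⁴; J_BC = π(0.0690)⁴/32 = 2.23×10^-6 m⁴; J_CD = π(0.0402)⁴/32 = 2.56×10^-7 m⁴.
θ = (T/G)·Σ L_i/J_i = (1340/17.1×10⁹)·(0.671/1.24×10^-6 + 1.16/2.23×10^-6 + 0.520/2.56×10^-7) = 0.2422 rad.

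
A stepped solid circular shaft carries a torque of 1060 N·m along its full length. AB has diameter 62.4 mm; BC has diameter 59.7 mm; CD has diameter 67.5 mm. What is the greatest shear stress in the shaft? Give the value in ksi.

Under the same torque, τ_max = 16T/(πd³) is largest where d is smallest — segment BC (d = 59.7 mm).
τ_max = 16·1060/(π·(0.0597)³) = 2.537×10^7 Pa.

3.68 ksi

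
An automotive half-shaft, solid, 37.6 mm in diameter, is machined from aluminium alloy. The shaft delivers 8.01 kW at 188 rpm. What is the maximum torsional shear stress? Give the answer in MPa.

39.0 MPa

ω = 2π·188/60 = 19.69 rad/s, so T = P/ω = 8.01×10³ / 19.69 = 406.9 N·m.
J = πd⁴/32 = π(0.0376)⁴/32 = 1.962×10^-7 m⁴.
τ_max = T·r/J = 406.9 × 0.0188 / 1.962×10^-7 = 3.898×10^7 Pa.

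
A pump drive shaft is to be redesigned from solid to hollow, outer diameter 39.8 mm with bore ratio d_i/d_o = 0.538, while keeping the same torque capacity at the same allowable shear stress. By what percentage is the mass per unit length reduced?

Equal τ_max and T ⇒ the solid shaft needs d_s³ = d_o³(1−k⁴), so d_s = 39.8·(1−0.538⁴)^(1/3) = 38.66 mm.
Area ratio A_h/A_s = d_o²(1−k²)/d_s² = (1−k²)/(1−k⁴)^(2/3) = 0.7532.
Mass saving = 1 − 0.7532 = 24.7 %.

24.7 %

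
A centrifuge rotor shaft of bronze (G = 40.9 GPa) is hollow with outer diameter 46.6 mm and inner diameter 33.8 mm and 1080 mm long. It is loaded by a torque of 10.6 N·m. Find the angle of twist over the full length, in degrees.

J = π(d_o⁴ − d_i⁴)/32 = π(0.0466⁴ − 0.0338⁴)/32 = 3.348×10^-7 m⁴.
θ = T·L/(G·J) = 10.60 × 1.08 / (40.9×10⁹ × 3.348×10^-7) = 8.360×10^-4 rad.

0.0479°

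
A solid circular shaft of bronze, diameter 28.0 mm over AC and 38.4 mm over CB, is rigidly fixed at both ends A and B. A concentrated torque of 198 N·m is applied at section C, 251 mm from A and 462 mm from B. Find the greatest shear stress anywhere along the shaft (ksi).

Compatibility: T_A·a/J_AC = T_B·b/J_CB with T_A + T_B = T₀.
J_AC = 6.03×10^-8 m⁴, J_CB = 2.13×10^-7 m⁴, so T_A = T₀·(J_AC/a)/((J_AC/a)+(J_CB/b)) = 67.76 N·m, T_B = 130.2 N·m.
τ in each portion: τ_AC = 1.57×10^7 Pa, τ_CB = 1.17×10^7 Pa; maximum is in AC.
τ_max = T_AC·r/J = 67.76·0.0140/6.03×10^-8 = 1.572×10^7 Pa.

2.28 ksi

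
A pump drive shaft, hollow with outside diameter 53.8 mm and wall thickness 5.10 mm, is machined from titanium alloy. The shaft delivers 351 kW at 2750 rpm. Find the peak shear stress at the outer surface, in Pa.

ω = 2π·2750/60 = 288.0 rad/s, so T = P/ω = 351×10³ / 288.0 = 1219 N·m.
J = π(d_o⁴ − d_i⁴)/32 = π(0.0538⁴ − 0.0436⁴)/32 = 4.677×10^-7 m⁴.
τ_max = T·r/J = 1219 × 0.0269 / 4.677×10^-7 = 7.010×10^7 Pa.

7.01e7 Pa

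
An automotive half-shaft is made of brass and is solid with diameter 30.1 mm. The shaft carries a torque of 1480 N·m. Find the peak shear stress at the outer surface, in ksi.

40.1 ksi

J = πd⁴/32 = π(0.0301)⁴/32 = 8.059×10^-8 m⁴.
τ_max = T·r/J = 1480 × 0.0151 / 8.059×10^-8 = 2.764×10^8 Pa.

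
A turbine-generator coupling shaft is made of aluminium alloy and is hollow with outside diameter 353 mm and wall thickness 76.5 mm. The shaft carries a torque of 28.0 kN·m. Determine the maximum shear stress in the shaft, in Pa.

3.61e6 Pa

J = π(d_o⁴ − d_i⁴)/32 = π(0.353⁴ − 0.200⁴)/32 = 1.367×10^-3 m⁴.
τ_max = T·r/J = 28000 × 0.176 / 1.367×10^-3 = 3.614×10^6 Pa.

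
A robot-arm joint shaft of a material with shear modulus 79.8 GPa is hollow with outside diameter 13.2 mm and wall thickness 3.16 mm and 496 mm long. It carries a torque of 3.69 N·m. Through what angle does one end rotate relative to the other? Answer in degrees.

J = π(d_o⁴ − d_i⁴)/32 = π(0.0132⁴ − 0.00688⁴)/32 = 2.761×10^-9 m⁴.
θ = T·L/(G·J) = 3.690 × 0.496 / (79.8×10⁹ × 2.761×10^-9) = 8.308×10^-3 rad.

0.476°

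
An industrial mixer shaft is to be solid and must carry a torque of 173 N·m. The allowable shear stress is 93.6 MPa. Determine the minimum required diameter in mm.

For a solid shaft τ_max = 16T/(πd³), so d = (16T/(π τ_allow))^(1/3) = (16·173.0/(π·9.36×10^7))^(1/3) = 0.02111 m.

21.1 mm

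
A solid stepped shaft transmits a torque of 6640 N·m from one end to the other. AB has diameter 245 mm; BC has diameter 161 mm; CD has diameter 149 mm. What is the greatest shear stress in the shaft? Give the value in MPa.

Under the same torque, τ_max = 16T/(πd³) is largest where d is smallest — segment CD (d = 149 mm).
τ_max = 16·6640/(π·(0.149)³) = 1.022×10^7 Pa.

10.2 MPa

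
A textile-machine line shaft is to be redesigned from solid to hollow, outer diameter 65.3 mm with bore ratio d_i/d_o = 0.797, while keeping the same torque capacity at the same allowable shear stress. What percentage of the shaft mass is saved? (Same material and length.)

Equal τ_max and T ⇒ the solid shaft needs d_s³ = d_o³(1−k⁴), so d_s = 65.3·(1−0.797⁴)^(1/3) = 54.97 mm.
Area ratio A_h/A_s = d_o²(1−k²)/d_s² = (1−k²)/(1−k⁴)^(2/3) = 0.5148.
Mass saving = 1 − 0.5148 = 48.5 %.

48.5 %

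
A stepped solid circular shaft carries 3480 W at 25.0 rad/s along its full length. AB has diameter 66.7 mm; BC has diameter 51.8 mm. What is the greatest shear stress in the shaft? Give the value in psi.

740 psi

ω = 25.0 rad/s, so T = P/ω = 3480 / 25.00 = 139.2 N·m.
Under the same torque, τ_max = 16T/(πd³) is largest where d is smallest — segment BC (d = 51.8 mm).
τ_max = 16·139.2/(π·(0.0518)³) = 5.101×10^6 Pa.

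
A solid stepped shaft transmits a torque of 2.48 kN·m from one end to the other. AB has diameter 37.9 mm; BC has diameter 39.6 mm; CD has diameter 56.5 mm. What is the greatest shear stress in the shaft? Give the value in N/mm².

Under the same torque, τ_max = 16T/(πd³) is largest where d is smallest — segment AB (d = 37.9 mm).
τ_max = 16·2480/(π·(0.0379)³) = 2.320×10^8 Pa.

232 N/mm²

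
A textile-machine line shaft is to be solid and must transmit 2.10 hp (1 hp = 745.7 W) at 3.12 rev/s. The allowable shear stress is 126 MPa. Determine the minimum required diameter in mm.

ω = 2π·3.12 = 19.60 rad/s, so T = P/ω = 2.10×745.7 / 19.60 = 79.88 N·m.
For a solid shaft τ_max = 16T/(πd³), so d = (16T/(π τ_allow))^(1/3) = (16·79.88/(π·1.26×10^8))^(1/3) = 0.01478 m.

14.8 mm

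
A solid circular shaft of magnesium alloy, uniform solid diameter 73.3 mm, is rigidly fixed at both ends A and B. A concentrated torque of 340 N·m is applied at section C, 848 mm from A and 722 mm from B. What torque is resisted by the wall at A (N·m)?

With uniform GJ and both ends fixed, compatibility θ_AC = θ_CB gives T_A·a = T_B·b, together with T_A + T_B = T₀.
T_A = T₀·b/(a+b) = 340.0·722/1570 = 156.4 N·m; T_B = 183.6 N·m.

156 N·m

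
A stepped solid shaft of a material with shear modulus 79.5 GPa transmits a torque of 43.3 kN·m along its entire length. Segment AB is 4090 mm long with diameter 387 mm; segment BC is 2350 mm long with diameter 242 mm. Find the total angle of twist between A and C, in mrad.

J_AB = π(0.387)⁴/32 = 2.20×10^-3 m⁴; J_BC = π(0.242)⁴/32 = 3.37×10^-4 m⁴.
θ = (T/G)·Σ L_i/J_i = (43300/79.5×10⁹)·(4.09/2.20×10^-3 + 2.35/3.37×10^-4) = 4.813×10^-3 rad.

4.81 mrad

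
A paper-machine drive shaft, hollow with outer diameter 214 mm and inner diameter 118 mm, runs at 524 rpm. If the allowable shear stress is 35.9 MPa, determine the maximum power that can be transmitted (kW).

J = π(d_o⁴ − d_i⁴)/32 = π(0.214⁴ − 0.118⁴)/32 = 1.869×10^-4 m⁴.
T_max = τ_allow·J/r = 3.59×10^7 × 1.869×10^-4 / 0.107 = 62700 N·m.
ω = 2π·524/60 = 54.87 rad/s, so P_max = T_max·ω = 3.440×10^6 W.

3440 kW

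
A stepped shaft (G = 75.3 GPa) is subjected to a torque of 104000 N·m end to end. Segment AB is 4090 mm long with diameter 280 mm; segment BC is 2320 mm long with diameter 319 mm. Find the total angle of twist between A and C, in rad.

J_AB = π(0.280)⁴/32 = 6.03×10^-4 m⁴; J_BC = π(0.319)⁴/32 = 1.02×10^-3 m⁴.
θ = (T/G)·Σ L_i/J_i = (104000/75.3×10⁹)·(4.09/6.03×10^-4 + 2.32/1.02×10^-3) = 0.01251 rad.

0.0125 rad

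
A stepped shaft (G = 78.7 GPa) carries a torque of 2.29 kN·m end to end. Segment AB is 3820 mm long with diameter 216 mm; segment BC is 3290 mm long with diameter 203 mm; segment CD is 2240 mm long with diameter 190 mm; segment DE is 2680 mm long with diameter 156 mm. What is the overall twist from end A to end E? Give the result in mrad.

J_AB = π(0.216)⁴/32 = 2.14×10^-4 m⁴; J_BC = π(0.203)⁴/32 = 1.67×10^-4 m⁴; J_CD = π(0.190)⁴/32 = 1.28×10^-4 m⁴; J_DE = π(0.156)⁴/32 = 5.81×10^-5 m⁴.
θ = (T/G)·Σ L_i/J_i = (2290/78.7×10⁹)·(3.82/2.14×10^-4 + 3.29/1.67×10^-4 + 2.24/1.28×10^-4 + 2.68/5.81×10^-5) = 2.945×10^-3 rad.

2.94 mrad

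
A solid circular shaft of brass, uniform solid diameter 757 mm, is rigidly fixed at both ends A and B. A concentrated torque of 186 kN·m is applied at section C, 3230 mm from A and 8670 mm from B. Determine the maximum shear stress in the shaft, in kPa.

1590 kPa

With uniform GJ and both ends fixed, compatibility θ_AC = θ_CB gives T_A·a = T_B·b, together with T_A + T_B = T₀.
T_A = T₀·b/(a+b) = 186000·8670/11900 = 135500 N·m; T_B = 50490 N·m.
τ in each portion: τ_AC = 1.59×10^6 Pa, τ_CB = 5.93×10^5 Pa; maximum is in AC.
τ_max = T_AC·r/J = 135500·0.379/0.0322 = 1.591×10^6 Pa.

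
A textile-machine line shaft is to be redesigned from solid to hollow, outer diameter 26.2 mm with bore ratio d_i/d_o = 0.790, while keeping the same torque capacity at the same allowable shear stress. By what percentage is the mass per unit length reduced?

47.8 %

Equal τ_max and T ⇒ the solid shaft needs d_s³ = d_o³(1−k⁴), so d_s = 26.2·(1−0.790⁴)^(1/3) = 22.23 mm.
Area ratio A_h/A_s = d_o²(1−k²)/d_s² = (1−k²)/(1−k⁴)^(2/3) = 0.5223.
Mass saving = 1 − 0.5223 = 47.8 %.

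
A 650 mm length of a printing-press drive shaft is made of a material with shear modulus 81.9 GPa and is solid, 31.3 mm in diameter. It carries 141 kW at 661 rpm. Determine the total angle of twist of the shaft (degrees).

9.83°

ω = 2π·661/60 = 69.22 rad/s, so T = P/ω = 141×10³ / 69.22 = 2037 N·m.
J = πd⁴/32 = π(0.0313)⁴/32 = 9.423×10^-8 m⁴.
θ = T·L/(G·J) = 2037 × 0.650 / (81.9×10⁹ × 9.423×10^-8) = 0.1716 rad.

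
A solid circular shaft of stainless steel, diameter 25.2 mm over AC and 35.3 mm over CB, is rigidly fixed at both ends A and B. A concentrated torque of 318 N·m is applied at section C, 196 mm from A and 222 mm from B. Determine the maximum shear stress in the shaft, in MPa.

Compatibility: T_A·a/J_AC = T_B·b/J_CB with T_A + T_B = T₀.
J_AC = 3.96×10^-8 m⁴, J_CB = 1.52×10^-7 m⁴, so T_A = T₀·(J_AC/a)/((J_AC/a)+(J_CB/b)) = 72.28 N·m, T_B = 245.7 N·m.
τ in each portion: τ_AC = 2.30×10^7 Pa, τ_CB = 2.84×10^7 Pa; maximum is in CB.
τ_max = T_CB·r/J = 245.7·0.0176/1.52×10^-7 = 2.845×10^7 Pa.

28.4 MPa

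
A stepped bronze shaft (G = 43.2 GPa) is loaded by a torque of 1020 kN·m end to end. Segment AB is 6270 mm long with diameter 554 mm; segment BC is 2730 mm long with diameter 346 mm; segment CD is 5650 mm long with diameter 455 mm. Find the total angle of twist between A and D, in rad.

J_AB = π(0.554)⁴/32 = 9.25×10^-3 m⁴; J_BC = π(0.346)⁴/32 = 1.41×10^-3 m⁴; J_CD = π(0.455)⁴/32 = 4.21×10^-3 m⁴.
θ = (T/G)·Σ L_i/J_i = (1.020e6/43.2×10⁹)·(6.27/9.25×10^-3 + 2.73/1.41×10^-3 + 5.65/4.21×10^-3) = 0.09352 rad.

0.0935 rad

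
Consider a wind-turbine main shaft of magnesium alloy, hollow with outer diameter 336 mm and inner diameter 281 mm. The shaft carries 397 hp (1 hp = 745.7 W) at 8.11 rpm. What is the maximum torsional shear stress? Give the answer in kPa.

91600 kPa

ω = 2π·8.11/60 = 0.8493 rad/s, so T = P/ω = 397×745.7 / 0.8493 = 348600 N·m.
J = π(d_o⁴ − d_i⁴)/32 = π(0.336⁴ − 0.281⁴)/32 = 6.392×10^-4 m⁴.
τ_max = T·r/J = 348600 × 0.168 / 6.392×10^-4 = 9.162×10^7 Pa.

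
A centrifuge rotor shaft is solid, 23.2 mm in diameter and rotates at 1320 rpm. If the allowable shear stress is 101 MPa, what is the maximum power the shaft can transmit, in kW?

J = πd⁴/32 = π(0.0232)⁴/32 = 2.844×10^-8 m⁴.
T_max = τ_allow·J/r = 1.01×10^8 × 2.844×10^-8 / 0.0116 = 247.6 N·m.
ω = 2π·1320/60 = 138.2 rad/s, so P_max = T_max·ω = 3.423×10^4 W.

34.2 kW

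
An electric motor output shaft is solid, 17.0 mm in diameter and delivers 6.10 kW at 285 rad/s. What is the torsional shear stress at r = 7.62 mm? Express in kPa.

ω = 285 rad/s, so T = P/ω = 6.10×10³ / 285.0 = 21.40 N·m.
J = πd⁴/32 = π(0.0170)⁴/32 = 8.200×10^-9 m⁴.
Shear stress varies linearly with radius: τ = T·r/J = 21.40 × 0.00762 / 8.200×10^-9 = 1.989×10^7 Pa.

19900 kPa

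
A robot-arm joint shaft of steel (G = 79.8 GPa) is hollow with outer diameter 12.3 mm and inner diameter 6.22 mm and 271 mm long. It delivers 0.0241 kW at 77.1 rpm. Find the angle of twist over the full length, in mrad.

ω = 2π·77.1/60 = 8.074 rad/s, so T = P/ω = 0.0241×10³ / 8.074 = 2.985 N·m.
J = π(d_o⁴ − d_i⁴)/32 = π(0.0123⁴ − 0.00622⁴)/32 = 2.100×10^-9 m⁴.
θ = T·L/(G·J) = 2.985 × 0.271 / (79.8×10⁹ × 2.100×10^-9) = 4.827×10^-3 rad.

4.83 mrad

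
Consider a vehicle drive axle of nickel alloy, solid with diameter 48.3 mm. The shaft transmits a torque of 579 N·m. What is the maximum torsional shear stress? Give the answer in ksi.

3.80 ksi

J = πd⁴/32 = π(0.0483)⁴/32 = 5.343×10^-7 m⁴.
τ_max = T·r/J = 579.0 × 0.0241 / 5.343×10^-7 = 2.617×10^7 Pa.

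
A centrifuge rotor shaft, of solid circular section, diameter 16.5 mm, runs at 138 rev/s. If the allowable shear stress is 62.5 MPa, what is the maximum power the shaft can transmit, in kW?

J = πd⁴/32 = π(0.0165)⁴/32 = 7.277×10^-9 m⁴.
T_max = τ_allow·J/r = 6.25×10^7 × 7.277×10^-9 / 0.00825 = 55.13 N·m.
ω = 2π·138 = 867.1 rad/s, so P_max = T_max·ω = 4.780×10^4 W.

47.8 kW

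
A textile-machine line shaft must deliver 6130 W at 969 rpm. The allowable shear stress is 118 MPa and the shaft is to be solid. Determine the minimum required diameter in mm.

13.8 mm

ω = 2π·969/60 = 101.5 rad/s, so T = P/ω = 6130 / 101.5 = 60.41 N·m.
For a solid shaft τ_max = 16T/(πd³), so d = (16T/(π τ_allow))^(1/3) = (16·60.41/(π·1.18×10^8))^(1/3) = 0.01376 m.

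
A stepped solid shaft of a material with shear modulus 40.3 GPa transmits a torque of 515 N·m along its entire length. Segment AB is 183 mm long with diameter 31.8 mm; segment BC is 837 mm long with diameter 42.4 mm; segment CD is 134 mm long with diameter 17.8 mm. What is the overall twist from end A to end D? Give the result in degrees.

13.2°

J_AB = π(0.0318)⁴/32 = 1.00×10^-7 m⁴; J_BC = π(0.0424)⁴/32 = 3.17×10^-7 m⁴; J_CD = π(0.0178)⁴/32 = 9.86×10^-9 m⁴.
θ = (T/G)·Σ L_i/J_i = (515.0/40.3×10⁹)·(0.183/1.00×10^-7 + 0.837/3.17×10^-7 + 0.134/9.86×10^-9) = 0.2308 rad.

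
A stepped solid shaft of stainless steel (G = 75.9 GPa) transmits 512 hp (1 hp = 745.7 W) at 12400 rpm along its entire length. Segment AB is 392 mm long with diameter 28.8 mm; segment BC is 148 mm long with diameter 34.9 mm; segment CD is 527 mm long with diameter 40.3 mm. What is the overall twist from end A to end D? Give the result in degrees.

ω = 2π·12400/60 = 1299 rad/s, so T = P/ω = 512×745.7 / 1299 = 294.0 N·m.
J_AB = π(0.0288)⁴/32 = 6.75×10^-8 m⁴; J_BC = π(0.0349)⁴/32 = 1.46×10^-7 m⁴; J_CD = π(0.0403)⁴/32 = 2.59×10^-7 m⁴.
θ = (T/G)·Σ L_i/J_i = (294.0/75.9×10⁹)·(0.392/6.75×10^-8 + 0.148/1.46×10^-7 + 0.527/2.59×10^-7) = 0.03430 rad.

1.97°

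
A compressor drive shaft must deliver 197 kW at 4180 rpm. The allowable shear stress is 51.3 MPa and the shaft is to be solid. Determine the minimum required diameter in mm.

35.5 mm

ω = 2π·4180/60 = 437.7 rad/s, so T = P/ω = 197×10³ / 437.7 = 450.1 N·m.
For a solid shaft τ_max = 16T/(πd³), so d = (16T/(π τ_allow))^(1/3) = (16·450.1/(π·5.13×10^7))^(1/3) = 0.03548 m.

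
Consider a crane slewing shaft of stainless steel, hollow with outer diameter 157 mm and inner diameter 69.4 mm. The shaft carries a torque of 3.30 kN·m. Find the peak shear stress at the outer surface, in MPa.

J = π(d_o⁴ − d_i⁴)/32 = π(0.157⁴ − 0.0694⁴)/32 = 5.737×10^-5 m⁴.
τ_max = T·r/J = 3300 × 0.0785 / 5.737×10^-5 = 4.515×10^6 Pa.

4.52 MPa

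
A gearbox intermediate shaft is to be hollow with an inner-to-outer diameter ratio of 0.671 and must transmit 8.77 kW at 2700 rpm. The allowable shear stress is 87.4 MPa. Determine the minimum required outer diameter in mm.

ω = 2π·2700/60 = 282.7 rad/s, so T = P/ω = 8.77×10³ / 282.7 = 31.02 N·m.
For a hollow shaft with d_i/d_o = 0.671: τ_max = 16T/(π d_o³ (1−k⁴)), so d_o = [16T/(π τ_allow (1−k⁴))]^(1/3) = [16·31.02/(π·8.74×10^7·0.7973)]^(1/3) = 0.01314 m.

13.1 mm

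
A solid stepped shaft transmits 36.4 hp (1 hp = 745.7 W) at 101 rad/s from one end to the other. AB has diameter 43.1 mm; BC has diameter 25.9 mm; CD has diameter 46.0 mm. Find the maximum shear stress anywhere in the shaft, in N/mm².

78.8 N/mm²

ω = 101 rad/s, so T = P/ω = 36.4×745.7 / 101.0 = 268.7 N·m.
Under the same torque, τ_max = 16T/(πd³) is largest where d is smallest — segment BC (d = 25.9 mm).
τ_max = 16·268.7/(π·(0.0259)³) = 7.878×10^7 Pa.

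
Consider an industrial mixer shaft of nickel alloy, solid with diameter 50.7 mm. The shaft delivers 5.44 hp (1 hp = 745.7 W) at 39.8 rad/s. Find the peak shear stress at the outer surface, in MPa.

ω = 39.8 rad/s, so T = P/ω = 5.44×745.7 / 39.80 = 101.9 N·m.
J = πd⁴/32 = π(0.0507)⁴/32 = 6.487×10^-7 m⁴.
τ_max = T·r/J = 101.9 × 0.0254 / 6.487×10^-7 = 3.983×10^6 Pa.

3.98 MPa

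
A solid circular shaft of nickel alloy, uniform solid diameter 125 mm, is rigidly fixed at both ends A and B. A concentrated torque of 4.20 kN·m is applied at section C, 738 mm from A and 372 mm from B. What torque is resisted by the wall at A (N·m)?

1410 N·m

With uniform GJ and both ends fixed, compatibility θ_AC = θ_CB gives T_A·a = T_B·b, together with T_A + T_B = T₀.
T_A = T₀·b/(a+b) = 4200·372/1110 = 1408 N·m; T_B = 2792 N·m.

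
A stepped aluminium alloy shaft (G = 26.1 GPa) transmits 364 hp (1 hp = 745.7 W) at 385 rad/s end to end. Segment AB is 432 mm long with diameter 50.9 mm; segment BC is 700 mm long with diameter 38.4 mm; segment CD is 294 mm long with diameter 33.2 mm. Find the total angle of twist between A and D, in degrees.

ω = 385 rad/s, so T = P/ω = 364×745.7 / 385.0 = 705.0 N·m.
J_AB = π(0.0509)⁴/32 = 6.59×10^-7 m⁴; J_BC = π(0.0384)⁴/32 = 2.13×10^-7 m⁴; J_CD = π(0.0332)⁴/32 = 1.19×10^-7 m⁴.
θ = (T/G)·Σ L_i/J_i = (705.0/26.1×10⁹)·(0.432/6.59×10^-7 + 0.700/2.13×10^-7 + 0.294/1.19×10^-7) = 0.1729 rad.

9.90°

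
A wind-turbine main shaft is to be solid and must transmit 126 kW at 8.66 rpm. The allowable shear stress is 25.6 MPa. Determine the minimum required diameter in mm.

ω = 2π·8.66/60 = 0.9069 rad/s, so T = P/ω = 126×10³ / 0.9069 = 138900 N·m.
For a solid shaft τ_max = 16T/(πd³), so d = (16T/(π τ_allow))^(1/3) = (16·138900/(π·2.56×10^7))^(1/3) = 0.3024 m.

302 mm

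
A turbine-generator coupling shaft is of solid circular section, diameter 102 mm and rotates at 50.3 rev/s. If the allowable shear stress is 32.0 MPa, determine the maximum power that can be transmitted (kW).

2110 kW

J = πd⁴/32 = π(0.102)⁴/32 = 1.063×10^-5 m⁴.
T_max = τ_allow·J/r = 3.20×10^7 × 1.063×10^-5 / 0.0510 = 6668 N·m.
ω = 2π·50.3 = 316.0 rad/s, so P_max = T_max·ω = 2.107×10^6 W.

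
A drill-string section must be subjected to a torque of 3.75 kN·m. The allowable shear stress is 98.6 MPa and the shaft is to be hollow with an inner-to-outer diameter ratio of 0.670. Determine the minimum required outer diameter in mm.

For a hollow shaft with d_i/d_o = 0.670: τ_max = 16T/(π d_o³ (1−k⁴)), so d_o = [16T/(π τ_allow (1−k⁴))]^(1/3) = [16·3750/(π·9.86×10^7·0.7985)]^(1/3) = 0.06237 m.

62.4 mm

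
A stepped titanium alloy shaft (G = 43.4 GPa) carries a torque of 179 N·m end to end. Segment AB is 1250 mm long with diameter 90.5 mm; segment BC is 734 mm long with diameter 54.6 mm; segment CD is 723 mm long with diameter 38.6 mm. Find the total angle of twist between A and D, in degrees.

1.03°

J_AB = π(0.0905)⁴/32 = 6.59×10^-6 m⁴; J_BC = π(0.0546)⁴/32 = 8.73×10^-7 m⁴; J_CD = π(0.0386)⁴/32 = 2.18×10^-7 m⁴.
θ = (T/G)·Σ L_i/J_i = (179.0/43.4×10⁹)·(1.25/6.59×10^-6 + 0.734/8.73×10^-7 + 0.723/2.18×10^-7) = 0.01793 rad.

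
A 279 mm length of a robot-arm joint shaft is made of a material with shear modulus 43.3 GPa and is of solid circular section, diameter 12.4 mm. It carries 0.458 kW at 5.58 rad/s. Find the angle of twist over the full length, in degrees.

ω = 5.58 rad/s, so T = P/ω = 0.458×10³ / 5.580 = 82.08 N·m.
J = πd⁴/32 = π(0.0124)⁴/32 = 2.321×10^-9 m⁴.
θ = T·L/(G·J) = 82.08 × 0.279 / (43.3×10⁹ × 2.321×10^-9) = 0.2279 rad.

13.1°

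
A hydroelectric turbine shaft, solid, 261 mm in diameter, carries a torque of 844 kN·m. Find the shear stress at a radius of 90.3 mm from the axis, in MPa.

167 MPa

J = πd⁴/32 = π(0.261)⁴/32 = 4.556×10^-4 m⁴.
Shear stress varies linearly with radius: τ = T·r/J = 844000 × 0.0903 / 4.556×10^-4 = 1.673×10^8 Pa.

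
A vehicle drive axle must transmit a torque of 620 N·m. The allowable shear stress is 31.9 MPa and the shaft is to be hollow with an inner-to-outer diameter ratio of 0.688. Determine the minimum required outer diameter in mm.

50.3 mm

For a hollow shaft with d_i/d_o = 0.688: τ_max = 16T/(π d_o³ (1−k⁴)), so d_o = [16T/(π τ_allow (1−k⁴))]^(1/3) = [16·620.0/(π·3.19×10^7·0.7759)]^(1/3) = 0.05034 m.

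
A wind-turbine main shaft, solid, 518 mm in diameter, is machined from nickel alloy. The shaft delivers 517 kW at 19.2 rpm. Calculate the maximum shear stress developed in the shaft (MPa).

ω = 2π·19.2/60 = 2.011 rad/s, so T = P/ω = 517×10³ / 2.011 = 257100 N·m.
J = πd⁴/32 = π(0.518)⁴/32 = 7.068×10^-3 m⁴.
τ_max = T·r/J = 257100 × 0.259 / 7.068×10^-3 = 9.422×10^6 Pa.

9.42 MPa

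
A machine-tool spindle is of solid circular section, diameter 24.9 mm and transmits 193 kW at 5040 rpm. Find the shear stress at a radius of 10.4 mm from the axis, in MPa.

ω = 2π·5040/60 = 527.8 rad/s, so T = P/ω = 193×10³ / 527.8 = 365.7 N·m.
J = πd⁴/32 = π(0.0249)⁴/32 = 3.774×10^-8 m⁴.
Shear stress varies linearly with radius: τ = T·r/J = 365.7 × 0.0104 / 3.774×10^-8 = 1.008×10^8 Pa.

101 MPa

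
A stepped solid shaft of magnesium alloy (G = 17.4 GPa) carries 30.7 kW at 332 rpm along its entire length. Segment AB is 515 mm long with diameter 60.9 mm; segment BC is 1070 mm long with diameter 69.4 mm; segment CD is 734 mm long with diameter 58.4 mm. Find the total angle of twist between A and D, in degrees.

ω = 2π·332/60 = 34.77 rad/s, so T = P/ω = 30.7×10³ / 34.77 = 883.0 N·m.
J_AB = π(0.0609)⁴/32 = 1.35×10^-6 m⁴; J_BC = π(0.0694)⁴/32 = 2.28×10^-6 m⁴; J_CD = π(0.0584)⁴/32 = 1.14×10^-6 m⁴.
θ = (T/G)·Σ L_i/J_i = (883.0/17.4×10⁹)·(0.515/1.35×10^-6 + 1.07/2.28×10^-6 + 0.734/1.14×10^-6) = 0.07582 rad.

4.34°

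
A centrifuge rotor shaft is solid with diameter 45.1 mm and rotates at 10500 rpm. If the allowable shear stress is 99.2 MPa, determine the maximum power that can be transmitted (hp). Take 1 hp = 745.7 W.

J = πd⁴/32 = π(0.0451)⁴/32 = 4.062×10^-7 m⁴.
T_max = τ_allow·J/r = 9.92×10^7 × 4.062×10^-7 / 0.0226 = 1787 N·m.
ω = 2π·10500/60 = 1100 rad/s, so P_max = T_max·ω = 1.965×10^6 W.

2630 hp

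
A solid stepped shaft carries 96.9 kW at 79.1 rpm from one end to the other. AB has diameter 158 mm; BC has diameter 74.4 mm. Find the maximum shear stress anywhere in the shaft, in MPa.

ω = 2π·79.1/60 = 8.283 rad/s, so T = P/ω = 96.9×10³ / 8.283 = 11700 N·m.
Under the same torque, τ_max = 16T/(πd³) is largest where d is smallest — segment BC (d = 74.4 mm).
τ_max = 16·11700/(π·(0.0744)³) = 1.447×10^8 Pa.

145 MPa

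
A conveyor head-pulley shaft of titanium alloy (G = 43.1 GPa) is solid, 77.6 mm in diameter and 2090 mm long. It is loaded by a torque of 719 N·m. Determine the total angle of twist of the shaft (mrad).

J = πd⁴/32 = π(0.0776)⁴/32 = 3.560×10^-6 m⁴.
θ = T·L/(G·J) = 719.0 × 2.09 / (43.1×10⁹ × 3.560×10^-6) = 9.794×10^-3 rad.

9.79 mrad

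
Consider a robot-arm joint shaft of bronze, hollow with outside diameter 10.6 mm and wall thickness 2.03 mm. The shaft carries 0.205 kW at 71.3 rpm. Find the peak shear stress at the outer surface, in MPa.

137 MPa

ω = 2π·71.3/60 = 7.467 rad/s, so T = P/ω = 0.205×10³ / 7.467 = 27.46 N·m.
J = π(d_o⁴ − d_i⁴)/32 = π(0.0106⁴ − 0.00654⁴)/32 = 1.060×10^-9 m⁴.
τ_max = T·r/J = 27.46 × 0.00530 / 1.060×10^-9 = 1.373×10^8 Pa.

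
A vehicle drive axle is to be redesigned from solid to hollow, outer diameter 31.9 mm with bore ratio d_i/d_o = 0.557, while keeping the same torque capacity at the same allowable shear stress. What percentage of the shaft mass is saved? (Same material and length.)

26.2 %

Equal τ_max and T ⇒ the solid shaft needs d_s³ = d_o³(1−k⁴), so d_s = 31.9·(1−0.557⁴)^(1/3) = 30.84 mm.
Area ratio A_h/A_s = d_o²(1−k²)/d_s² = (1−k²)/(1−k⁴)^(2/3) = 0.7379.
Mass saving = 1 − 0.7379 = 26.2 %.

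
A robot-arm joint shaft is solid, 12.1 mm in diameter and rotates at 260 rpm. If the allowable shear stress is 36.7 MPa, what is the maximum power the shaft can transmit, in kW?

0.348 kW

J = πd⁴/32 = π(0.0121)⁴/32 = 2.104×10^-9 m⁴.
T_max = τ_allow·J/r = 3.67×10^7 × 2.104×10^-9 / 0.00605 = 12.77 N·m.
ω = 2π·260/60 = 27.23 rad/s, so P_max = T_max·ω = 347.6 W.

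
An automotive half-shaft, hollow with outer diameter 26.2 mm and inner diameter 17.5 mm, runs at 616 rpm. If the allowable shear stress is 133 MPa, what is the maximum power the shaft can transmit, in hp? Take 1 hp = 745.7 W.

32.5 hp

J = π(d_o⁴ − d_i⁴)/32 = π(0.0262⁴ − 0.0175⁴)/32 = 3.705×10^-8 m⁴.
T_max = τ_allow·J/r = 1.33×10^8 × 3.705×10^-8 / 0.0131 = 376.2 N·m.
ω = 2π·616/60 = 64.51 rad/s, so P_max = T_max·ω = 2.427×10^4 W.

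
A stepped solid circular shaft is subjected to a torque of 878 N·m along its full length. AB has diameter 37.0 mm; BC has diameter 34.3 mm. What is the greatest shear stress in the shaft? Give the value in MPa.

Under the same torque, τ_max = 16T/(πd³) is largest where d is smallest — segment BC (d = 34.3 mm).
τ_max = 16·878.0/(π·(0.0343)³) = 1.108×10^8 Pa.

111 MPa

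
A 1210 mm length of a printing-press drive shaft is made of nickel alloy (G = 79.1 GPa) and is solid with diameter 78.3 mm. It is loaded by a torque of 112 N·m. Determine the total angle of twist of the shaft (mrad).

J = πd⁴/32 = π(0.0783)⁴/32 = 3.690×10^-6 m⁴.
θ = T·L/(G·J) = 112.0 × 1.21 / (79.1×10⁹ × 3.690×10^-6) = 4.643×10^-4 rad.

0.464 mrad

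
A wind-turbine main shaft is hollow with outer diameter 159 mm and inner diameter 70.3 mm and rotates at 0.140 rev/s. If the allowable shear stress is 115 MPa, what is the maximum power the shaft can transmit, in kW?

J = π(d_o⁴ − d_i⁴)/32 = π(0.159⁴ − 0.0703⁴)/32 = 6.035×10^-5 m⁴.
T_max = τ_allow·J/r = 1.15×10^8 × 6.035×10^-5 / 0.0795 = 87300 N·m.
ω = 2π·0.140 = 0.8796 rad/s, so P_max = T_max·ω = 7.679×10^4 W.

76.8 kW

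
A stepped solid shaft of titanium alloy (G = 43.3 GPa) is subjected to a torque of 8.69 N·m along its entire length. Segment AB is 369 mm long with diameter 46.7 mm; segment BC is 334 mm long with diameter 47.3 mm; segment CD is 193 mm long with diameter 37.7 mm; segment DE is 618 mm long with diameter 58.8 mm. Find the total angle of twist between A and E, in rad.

5.96e-4 rad

J_AB = π(0.0467)⁴/32 = 4.67×10^-7 m⁴; J_BC = π(0.0473)⁴/32 = 4.91×10^-7 m⁴; J_CD = π(0.0377)⁴/32 = 1.98×10^-7 m⁴; J_DE = π(0.0588)⁴/32 = 1.17×10^-6 m⁴.
θ = (T/G)·Σ L_i/J_i = (8.690/43.3×10⁹)·(0.369/4.67×10^-7 + 0.334/4.91×10^-7 + 0.193/1.98×10^-7 + 0.618/1.17×10^-6) = 5.960×10^-4 rad.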